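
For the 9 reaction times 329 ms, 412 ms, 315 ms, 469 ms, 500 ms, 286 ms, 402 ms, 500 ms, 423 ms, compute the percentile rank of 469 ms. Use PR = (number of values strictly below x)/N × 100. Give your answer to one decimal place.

66.7

N = 9.
Strictly below 469: 6. Equal to 469: 1.
PR = 6/9 × 100 = 66.7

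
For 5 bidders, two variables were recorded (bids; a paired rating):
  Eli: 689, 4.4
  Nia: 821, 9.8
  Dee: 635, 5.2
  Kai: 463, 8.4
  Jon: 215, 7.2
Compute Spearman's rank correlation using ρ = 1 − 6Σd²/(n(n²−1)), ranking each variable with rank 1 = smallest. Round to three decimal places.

0.100

Ranks of variable 1: 4, 5, 3, 2, 1
Ranks of variable 2: 1, 5, 2, 4, 3
d = r₁ − r₂: 3, 0, 1, -2, -2
d²: 9, 0, 1, 4, 4; Σd² = 18
ρ = 1 − 6·18/(5·24) = 1 − 108/120 = 0.100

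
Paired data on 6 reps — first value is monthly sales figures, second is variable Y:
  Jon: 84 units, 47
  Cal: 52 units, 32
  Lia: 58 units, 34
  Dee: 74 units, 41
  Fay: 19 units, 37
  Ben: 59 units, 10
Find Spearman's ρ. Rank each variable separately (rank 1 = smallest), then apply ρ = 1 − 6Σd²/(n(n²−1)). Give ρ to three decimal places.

Ranks of variable 1: 6, 2, 3, 5, 1, 4
Ranks of variable 2: 6, 2, 3, 5, 4, 1
d = r₁ − r₂: 0, 0, 0, 0, -3, 3
d²: 0, 0, 0, 0, 9, 9; Σd² = 18
ρ = 1 − 6·18/(6·35) = 1 − 108/210 = 0.486

0.486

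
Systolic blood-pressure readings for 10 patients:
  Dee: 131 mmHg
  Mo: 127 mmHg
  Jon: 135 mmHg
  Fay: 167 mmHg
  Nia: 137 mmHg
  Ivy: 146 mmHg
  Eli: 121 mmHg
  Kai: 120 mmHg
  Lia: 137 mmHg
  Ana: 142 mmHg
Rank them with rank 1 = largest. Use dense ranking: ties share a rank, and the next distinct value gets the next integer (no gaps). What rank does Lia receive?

Sorted (descending): 167, 146, 142, 137, 137, 135, 131, 127, 121, 120
The 2 values of 137 share dense rank 4.
Remaining distinct values take the next consecutive integers.
Lia has value 137 mmHg → rank 4.

4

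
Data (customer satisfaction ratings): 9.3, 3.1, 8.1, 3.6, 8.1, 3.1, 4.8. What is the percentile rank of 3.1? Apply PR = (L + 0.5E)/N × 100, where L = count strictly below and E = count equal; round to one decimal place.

N = 7.
Strictly below 3.1: 0. Equal to 3.1: 2.
PR = (0 + 0.5·2)/7 × 100 = 14.3

14.3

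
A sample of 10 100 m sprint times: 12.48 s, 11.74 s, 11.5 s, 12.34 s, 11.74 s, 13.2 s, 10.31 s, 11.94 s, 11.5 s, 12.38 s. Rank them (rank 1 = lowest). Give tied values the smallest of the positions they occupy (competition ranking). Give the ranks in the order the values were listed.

9, 4, 2, 7, 4, 10, 1, 6, 2, 8

Sorted (ascending): 10.31, 11.5, 11.5, 11.74, 11.74, 11.94, 12.34, 12.38, 12.48, 13.2
The 2 values of 11.5 occupy positions 2–3 → each gets rank 2.
The 2 values of 11.74 occupy positions 4–5 → each gets rank 4.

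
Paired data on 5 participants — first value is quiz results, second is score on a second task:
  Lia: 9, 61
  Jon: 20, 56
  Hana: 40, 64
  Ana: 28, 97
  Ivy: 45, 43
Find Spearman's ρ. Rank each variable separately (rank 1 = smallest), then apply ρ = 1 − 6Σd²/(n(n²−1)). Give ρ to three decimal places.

-0.200

Ranks of variable 1: 1, 2, 4, 3, 5
Ranks of variable 2: 3, 2, 4, 5, 1
d = r₁ − r₂: -2, 0, 0, -2, 4
d²: 4, 0, 0, 4, 16; Σd² = 24
ρ = 1 − 6·24/(5·24) = 1 − 144/120 = -0.200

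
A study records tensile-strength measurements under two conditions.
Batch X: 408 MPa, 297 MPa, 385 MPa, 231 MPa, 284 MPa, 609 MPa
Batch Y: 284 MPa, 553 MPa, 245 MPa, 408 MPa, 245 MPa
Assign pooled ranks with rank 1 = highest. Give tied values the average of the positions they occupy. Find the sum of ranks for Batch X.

34

Sorted (descending): 609, 553, 408, 408, 385, 297, 284, 284, 245, 245, 231
The 2 values of 408 occupy positions 3–4 → average rank (3+4)/2 = 3.5.
The 2 values of 284 occupy positions 7–8 → average rank (7+8)/2 = 7.5.
The 2 values of 245 occupy positions 9–10 → average rank (9+10)/2 = 9.5.
Batch X values → pooled ranks: 408→3.5, 297→6, 385→5, 231→11, 284→7.5, 609→1
Rank sum = 3.5 + 6 + 5 + 11 + 7.5 + 1 = 34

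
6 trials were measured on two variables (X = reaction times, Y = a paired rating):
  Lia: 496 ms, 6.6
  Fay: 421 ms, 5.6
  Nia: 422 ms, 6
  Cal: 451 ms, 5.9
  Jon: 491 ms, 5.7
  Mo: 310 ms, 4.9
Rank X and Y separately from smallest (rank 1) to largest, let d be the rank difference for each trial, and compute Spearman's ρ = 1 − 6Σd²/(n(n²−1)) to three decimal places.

0.771

Ranks of variable 1: 6, 2, 3, 4, 5, 1
Ranks of variable 2: 6, 2, 5, 4, 3, 1
d = r₁ − r₂: 0, 0, -2, 0, 2, 0
d²: 0, 0, 4, 0, 4, 0; Σd² = 8
ρ = 1 − 6·8/(6·35) = 1 − 48/210 = 0.771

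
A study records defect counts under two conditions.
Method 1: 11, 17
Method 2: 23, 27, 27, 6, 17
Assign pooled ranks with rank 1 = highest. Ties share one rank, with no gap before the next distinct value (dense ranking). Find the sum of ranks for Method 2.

12

Sorted (descending): 27, 27, 23, 17, 17, 11, 6
The 2 values of 27 share dense rank 1.
The 2 values of 17 share dense rank 3.
Remaining distinct values take the next consecutive integers.
Method 2 values → pooled ranks: 23→2, 27→1, 27→1, 6→5, 17→3
Rank sum = 2 + 1 + 1 + 5 + 3 = 12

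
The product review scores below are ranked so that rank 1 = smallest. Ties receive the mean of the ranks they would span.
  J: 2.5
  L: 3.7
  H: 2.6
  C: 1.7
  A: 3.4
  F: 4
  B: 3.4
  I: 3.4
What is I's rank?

5

Sorted (ascending): 1.7, 2.5, 2.6, 3.4, 3.4, 3.4, 3.7, 4
The 3 values of 3.4 occupy positions 4–6 → average rank 5.
I has value 3.4 → rank 5.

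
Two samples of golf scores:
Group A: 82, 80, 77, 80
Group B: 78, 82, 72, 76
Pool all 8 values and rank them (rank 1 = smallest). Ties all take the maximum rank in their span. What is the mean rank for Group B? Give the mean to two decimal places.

3.75

Sorted (ascending): 72, 76, 77, 78, 80, 80, 82, 82
The 2 values of 80 occupy positions 5–6 → each gets rank 6.
The 2 values of 82 occupy positions 7–8 → each gets rank 8.
Group B values → pooled ranks: 78→4, 82→8, 72→1, 76→2
Mean rank = (4 + 8 + 1 + 2) / 4 = 3.75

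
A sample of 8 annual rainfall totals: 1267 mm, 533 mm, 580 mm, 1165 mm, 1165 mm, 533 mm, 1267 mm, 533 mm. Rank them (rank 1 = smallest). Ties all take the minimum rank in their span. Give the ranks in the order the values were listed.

Sorted (ascending): 533, 533, 533, 580, 1165, 1165, 1267, 1267
The 3 values of 533 occupy positions 1–3 → each gets rank 1.
The 2 values of 1165 occupy positions 5–6 → each gets rank 5.
The 2 values of 1267 occupy positions 7–8 → each gets rank 7.

7, 1, 4, 5, 5, 1, 7, 1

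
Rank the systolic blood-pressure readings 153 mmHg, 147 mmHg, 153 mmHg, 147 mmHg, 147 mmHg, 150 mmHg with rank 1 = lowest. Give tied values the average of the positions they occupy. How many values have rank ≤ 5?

4

Sorted (ascending): 147, 147, 147, 150, 153, 153
The 3 values of 147 occupy positions 1–3 → average rank 2.
The 2 values of 153 occupy positions 5–6 → average rank (5+6)/2 = 5.5.
Ranks ≤ 5: {2, 2, 2, 4} → 4 values.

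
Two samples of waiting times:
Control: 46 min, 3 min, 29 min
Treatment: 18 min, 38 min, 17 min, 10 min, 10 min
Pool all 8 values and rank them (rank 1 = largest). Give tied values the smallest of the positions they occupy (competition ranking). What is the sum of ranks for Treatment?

Sorted (descending): 46, 38, 29, 18, 17, 10, 10, 3
The 2 values of 10 occupy positions 6–7 → each gets rank 6.
Treatment values → pooled ranks: 18→4, 38→2, 17→5, 10→6, 10→6
Rank sum = 4 + 2 + 5 + 6 + 6 = 23

23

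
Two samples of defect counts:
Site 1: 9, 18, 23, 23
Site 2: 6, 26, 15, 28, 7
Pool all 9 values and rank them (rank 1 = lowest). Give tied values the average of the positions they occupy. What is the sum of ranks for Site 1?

21

Sorted (ascending): 6, 7, 9, 15, 18, 23, 23, 26, 28
The 2 values of 23 occupy positions 6–7 → average rank (6+7)/2 = 6.5.
Site 1 values → pooled ranks: 9→3, 18→5, 23→6.5, 23→6.5
Rank sum = 3 + 5 + 6.5 + 6.5 = 21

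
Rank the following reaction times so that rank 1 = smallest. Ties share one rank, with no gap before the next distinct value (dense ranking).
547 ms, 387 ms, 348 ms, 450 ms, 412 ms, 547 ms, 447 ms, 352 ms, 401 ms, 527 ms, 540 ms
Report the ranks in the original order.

Sorted (ascending): 348, 352, 387, 401, 412, 447, 450, 527, 540, 547, 547
The 2 values of 547 share dense rank 10.
Remaining distinct values take the next consecutive integers.

10, 3, 1, 7, 5, 10, 6, 2, 4, 8, 9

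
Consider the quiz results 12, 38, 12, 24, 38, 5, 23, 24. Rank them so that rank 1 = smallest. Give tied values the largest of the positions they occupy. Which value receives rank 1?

Sorted (ascending): 5, 12, 12, 23, 24, 24, 38, 38
The 2 values of 12 occupy positions 2–3 → each gets rank 3.
The 2 values of 24 occupy positions 5–6 → each gets rank 6.
The 2 values of 38 occupy positions 7–8 → each gets rank 8.
Rank 1 → value 5.

5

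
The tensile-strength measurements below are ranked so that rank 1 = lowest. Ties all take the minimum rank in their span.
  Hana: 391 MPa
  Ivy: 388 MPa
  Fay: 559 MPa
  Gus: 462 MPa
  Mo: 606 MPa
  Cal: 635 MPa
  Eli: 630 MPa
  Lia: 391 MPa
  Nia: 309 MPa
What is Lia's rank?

Sorted (ascending): 309, 388, 391, 391, 462, 559, 606, 630, 635
The 2 values of 391 occupy positions 3–4 → each gets rank 3.
Lia has value 391 MPa → rank 3.

3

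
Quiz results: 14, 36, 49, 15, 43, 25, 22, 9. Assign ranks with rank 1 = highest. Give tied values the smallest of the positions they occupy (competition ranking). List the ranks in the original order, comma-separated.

Sorted (descending): 49, 43, 36, 25, 22, 15, 14, 9
No ties — each value takes its position as its rank.

7, 3, 1, 6, 2, 4, 5, 8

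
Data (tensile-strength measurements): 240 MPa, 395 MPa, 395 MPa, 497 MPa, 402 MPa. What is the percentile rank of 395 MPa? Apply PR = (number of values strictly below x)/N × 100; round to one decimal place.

N = 5.
Strictly below 395: 1. Equal to 395: 2.
PR = 1/5 × 100 = 20.0

20.0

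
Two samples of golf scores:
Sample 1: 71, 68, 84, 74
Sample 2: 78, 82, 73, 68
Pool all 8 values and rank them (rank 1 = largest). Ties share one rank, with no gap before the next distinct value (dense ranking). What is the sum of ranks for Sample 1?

Sorted (descending): 84, 82, 78, 74, 73, 71, 68, 68
The 2 values of 68 share dense rank 7.
Remaining distinct values take the next consecutive integers.
Sample 1 values → pooled ranks: 71→6, 68→7, 84→1, 74→4
Rank sum = 6 + 7 + 1 + 4 = 18

18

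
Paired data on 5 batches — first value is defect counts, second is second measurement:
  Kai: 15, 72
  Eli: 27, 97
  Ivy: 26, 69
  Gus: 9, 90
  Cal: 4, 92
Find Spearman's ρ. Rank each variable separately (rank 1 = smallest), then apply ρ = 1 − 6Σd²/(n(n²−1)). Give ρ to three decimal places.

Ranks of variable 1: 3, 5, 4, 2, 1
Ranks of variable 2: 2, 5, 1, 3, 4
d = r₁ − r₂: 1, 0, 3, -1, -3
d²: 1, 0, 9, 1, 9; Σd² = 20
ρ = 1 − 6·20/(5·24) = 1 − 120/120 = 0.000

0.000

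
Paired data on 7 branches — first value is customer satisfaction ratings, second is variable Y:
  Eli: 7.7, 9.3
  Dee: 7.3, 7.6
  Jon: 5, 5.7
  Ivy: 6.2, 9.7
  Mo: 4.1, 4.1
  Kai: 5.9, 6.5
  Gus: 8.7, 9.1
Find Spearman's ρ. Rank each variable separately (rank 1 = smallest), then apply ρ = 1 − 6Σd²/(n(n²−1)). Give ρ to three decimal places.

0.750

Ranks of variable 1: 6, 5, 2, 4, 1, 3, 7
Ranks of variable 2: 6, 4, 2, 7, 1, 3, 5
d = r₁ − r₂: 0, 1, 0, -3, 0, 0, 2
d²: 0, 1, 0, 9, 0, 0, 4; Σd² = 14
ρ = 1 − 6·14/(7·48) = 1 − 84/336 = 0.750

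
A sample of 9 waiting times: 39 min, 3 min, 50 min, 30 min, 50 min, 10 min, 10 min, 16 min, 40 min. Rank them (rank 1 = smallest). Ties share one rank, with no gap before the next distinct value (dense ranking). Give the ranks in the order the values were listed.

5, 1, 7, 4, 7, 2, 2, 3, 6

Sorted (ascending): 3, 10, 10, 16, 30, 39, 40, 50, 50
The 2 values of 10 share dense rank 2.
The 2 values of 50 share dense rank 7.
Remaining distinct values take the next consecutive integers.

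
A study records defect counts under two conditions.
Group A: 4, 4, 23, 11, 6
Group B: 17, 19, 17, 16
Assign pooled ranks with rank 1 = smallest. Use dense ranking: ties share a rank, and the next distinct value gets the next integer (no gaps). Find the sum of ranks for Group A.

Sorted (ascending): 4, 4, 6, 11, 16, 17, 17, 19, 23
The 2 values of 4 share dense rank 1.
The 2 values of 17 share dense rank 5.
Remaining distinct values take the next consecutive integers.
Group A values → pooled ranks: 4→1, 4→1, 23→7, 11→3, 6→2
Rank sum = 1 + 1 + 7 + 3 + 2 = 14

14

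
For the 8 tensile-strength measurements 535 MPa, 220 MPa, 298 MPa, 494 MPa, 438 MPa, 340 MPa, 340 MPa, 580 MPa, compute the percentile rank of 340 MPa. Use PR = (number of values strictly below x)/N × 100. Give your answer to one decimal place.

25.0

N = 8.
Strictly below 340: 2. Equal to 340: 2.
PR = 2/8 × 100 = 25.0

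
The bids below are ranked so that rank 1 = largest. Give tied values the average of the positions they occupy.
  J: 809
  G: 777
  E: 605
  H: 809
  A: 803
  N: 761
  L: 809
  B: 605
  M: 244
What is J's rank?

Sorted (descending): 809, 809, 809, 803, 777, 761, 605, 605, 244
The 3 values of 809 occupy positions 1–3 → average rank 2.
The 2 values of 605 occupy positions 7–8 → average rank (7+8)/2 = 7.5.
J has value 809 → rank 2.

2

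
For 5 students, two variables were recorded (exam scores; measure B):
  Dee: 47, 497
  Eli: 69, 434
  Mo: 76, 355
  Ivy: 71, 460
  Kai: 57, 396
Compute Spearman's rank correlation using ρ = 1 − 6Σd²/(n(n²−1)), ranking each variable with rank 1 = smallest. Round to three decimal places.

-0.600

Ranks of variable 1: 1, 3, 5, 4, 2
Ranks of variable 2: 5, 3, 1, 4, 2
d = r₁ − r₂: -4, 0, 4, 0, 0
d²: 16, 0, 16, 0, 0; Σd² = 32
ρ = 1 − 6·32/(5·24) = 1 − 192/120 = -0.600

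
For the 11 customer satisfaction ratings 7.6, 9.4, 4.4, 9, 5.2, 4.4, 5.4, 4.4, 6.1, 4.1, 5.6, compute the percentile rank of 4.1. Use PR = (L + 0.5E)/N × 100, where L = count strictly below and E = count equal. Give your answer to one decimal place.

N = 11.
Strictly below 4.1: 0. Equal to 4.1: 1.
PR = (0 + 0.5·1)/11 × 100 = 4.5

4.5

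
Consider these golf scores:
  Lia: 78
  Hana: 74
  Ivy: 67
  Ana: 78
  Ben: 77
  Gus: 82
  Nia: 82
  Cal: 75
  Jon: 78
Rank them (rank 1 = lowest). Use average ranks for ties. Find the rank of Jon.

6

Sorted (ascending): 67, 74, 75, 77, 78, 78, 78, 82, 82
The 3 values of 78 occupy positions 5–7 → average rank 6.
The 2 values of 82 occupy positions 8–9 → average rank (8+9)/2 = 8.5.
Jon has value 78 → rank 6.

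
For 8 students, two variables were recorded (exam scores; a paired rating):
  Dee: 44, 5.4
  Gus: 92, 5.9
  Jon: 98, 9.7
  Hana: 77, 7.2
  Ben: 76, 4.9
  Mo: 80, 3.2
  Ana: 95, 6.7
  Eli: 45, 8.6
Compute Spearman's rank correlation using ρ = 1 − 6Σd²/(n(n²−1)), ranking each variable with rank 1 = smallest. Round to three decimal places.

0.310

Ranks of variable 1: 1, 6, 8, 4, 3, 5, 7, 2
Ranks of variable 2: 3, 4, 8, 6, 2, 1, 5, 7
d = r₁ − r₂: -2, 2, 0, -2, 1, 4, 2, -5
d²: 4, 4, 0, 4, 1, 16, 4, 25; Σd² = 58
ρ = 1 − 6·58/(8·63) = 1 − 348/504 = 0.310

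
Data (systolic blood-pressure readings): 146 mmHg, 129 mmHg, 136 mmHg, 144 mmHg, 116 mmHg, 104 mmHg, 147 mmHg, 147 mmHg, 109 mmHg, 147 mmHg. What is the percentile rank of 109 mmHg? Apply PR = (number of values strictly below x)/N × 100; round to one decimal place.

N = 10.
Strictly below 109: 1. Equal to 109: 1.
PR = 1/10 × 100 = 10.0

10.0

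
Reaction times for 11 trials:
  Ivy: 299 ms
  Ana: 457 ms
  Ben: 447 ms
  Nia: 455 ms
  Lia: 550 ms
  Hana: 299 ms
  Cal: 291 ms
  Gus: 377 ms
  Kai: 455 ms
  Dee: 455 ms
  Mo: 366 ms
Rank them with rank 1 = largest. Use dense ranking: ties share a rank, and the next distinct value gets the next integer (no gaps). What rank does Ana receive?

2

Sorted (descending): 550, 457, 455, 455, 455, 447, 377, 366, 299, 299, 291
The 3 values of 455 share dense rank 3.
The 2 values of 299 share dense rank 7.
Remaining distinct values take the next consecutive integers.
Ana has value 457 ms → rank 2.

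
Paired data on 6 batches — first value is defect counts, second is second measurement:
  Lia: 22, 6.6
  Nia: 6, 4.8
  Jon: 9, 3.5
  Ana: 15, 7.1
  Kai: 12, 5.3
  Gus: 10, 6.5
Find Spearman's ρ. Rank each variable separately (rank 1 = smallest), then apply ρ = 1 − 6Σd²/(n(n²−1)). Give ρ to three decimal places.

0.829

Ranks of variable 1: 6, 1, 2, 5, 4, 3
Ranks of variable 2: 5, 2, 1, 6, 3, 4
d = r₁ − r₂: 1, -1, 1, -1, 1, -1
d²: 1, 1, 1, 1, 1, 1; Σd² = 6
ρ = 1 − 6·6/(6·35) = 1 − 36/210 = 0.829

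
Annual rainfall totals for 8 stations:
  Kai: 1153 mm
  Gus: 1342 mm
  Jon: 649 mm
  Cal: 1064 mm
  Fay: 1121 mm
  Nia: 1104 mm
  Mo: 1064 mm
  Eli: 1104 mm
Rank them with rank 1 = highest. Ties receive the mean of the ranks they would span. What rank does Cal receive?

6.5

Sorted (descending): 1342, 1153, 1121, 1104, 1104, 1064, 1064, 649
The 2 values of 1104 occupy positions 4–5 → average rank (4+5)/2 = 4.5.
The 2 values of 1064 occupy positions 6–7 → average rank (6+7)/2 = 6.5.
Cal has value 1064 mm → rank 6.5.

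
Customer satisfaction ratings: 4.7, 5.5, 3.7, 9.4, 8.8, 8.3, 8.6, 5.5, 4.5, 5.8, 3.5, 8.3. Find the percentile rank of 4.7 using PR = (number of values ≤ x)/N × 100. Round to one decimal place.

N = 12.
Strictly below 4.7: 3. Equal to 4.7: 1.
PR = 4/12 × 100 = 33.3

33.3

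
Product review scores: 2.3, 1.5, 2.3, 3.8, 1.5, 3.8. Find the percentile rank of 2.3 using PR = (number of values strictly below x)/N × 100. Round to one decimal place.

33.3

N = 6.
Strictly below 2.3: 2. Equal to 2.3: 2.
PR = 2/6 × 100 = 33.3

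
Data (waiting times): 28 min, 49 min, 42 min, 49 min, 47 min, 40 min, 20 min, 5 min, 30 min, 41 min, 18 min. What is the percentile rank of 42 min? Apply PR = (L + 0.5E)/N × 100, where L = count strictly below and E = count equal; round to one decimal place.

68.2

N = 11.
Strictly below 42: 7. Equal to 42: 1.
PR = (7 + 0.5·1)/11 × 100 = 68.2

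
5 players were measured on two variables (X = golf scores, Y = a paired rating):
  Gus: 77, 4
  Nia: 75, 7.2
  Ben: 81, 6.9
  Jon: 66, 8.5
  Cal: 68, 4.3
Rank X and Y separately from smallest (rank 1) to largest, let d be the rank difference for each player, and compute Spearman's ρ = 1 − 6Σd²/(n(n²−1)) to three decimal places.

-0.500

Ranks of variable 1: 4, 3, 5, 1, 2
Ranks of variable 2: 1, 4, 3, 5, 2
d = r₁ − r₂: 3, -1, 2, -4, 0
d²: 9, 1, 4, 16, 0; Σd² = 30
ρ = 1 − 6·30/(5·24) = 1 − 180/120 = -0.500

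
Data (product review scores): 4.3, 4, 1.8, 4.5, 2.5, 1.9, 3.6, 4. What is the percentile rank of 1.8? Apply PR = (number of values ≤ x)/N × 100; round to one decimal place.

N = 8.
Strictly below 1.8: 0. Equal to 1.8: 1.
PR = 1/8 × 100 = 12.5

12.5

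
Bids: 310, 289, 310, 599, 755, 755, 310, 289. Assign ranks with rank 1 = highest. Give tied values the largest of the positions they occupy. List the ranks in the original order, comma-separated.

Sorted (descending): 755, 755, 599, 310, 310, 310, 289, 289
The 2 values of 755 occupy positions 1–2 → each gets rank 2.
The 3 values of 310 occupy positions 4–6 → each gets rank 6.
The 2 values of 289 occupy positions 7–8 → each gets rank 8.

6, 8, 6, 3, 2, 2, 6, 8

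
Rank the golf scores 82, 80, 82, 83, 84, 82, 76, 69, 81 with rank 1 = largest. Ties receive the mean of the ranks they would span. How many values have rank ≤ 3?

2

Sorted (descending): 84, 83, 82, 82, 82, 81, 80, 76, 69
The 3 values of 82 occupy positions 3–5 → average rank 4.
Ranks ≤ 3: {1, 2} → 2 values.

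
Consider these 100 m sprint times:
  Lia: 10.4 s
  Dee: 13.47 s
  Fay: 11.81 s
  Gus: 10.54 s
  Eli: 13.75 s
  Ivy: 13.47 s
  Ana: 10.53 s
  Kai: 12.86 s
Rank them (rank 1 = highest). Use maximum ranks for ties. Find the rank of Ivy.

3

Sorted (descending): 13.75, 13.47, 13.47, 12.86, 11.81, 10.54, 10.53, 10.4
The 2 values of 13.47 occupy positions 2–3 → each gets rank 3.
Ivy has value 13.47 s → rank 3.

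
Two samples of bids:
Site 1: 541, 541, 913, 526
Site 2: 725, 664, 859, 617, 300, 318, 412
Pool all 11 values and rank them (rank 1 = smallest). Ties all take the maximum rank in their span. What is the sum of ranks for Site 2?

Sorted (ascending): 300, 318, 412, 526, 541, 541, 617, 664, 725, 859, 913
The 2 values of 541 occupy positions 5–6 → each gets rank 6.
Site 2 values → pooled ranks: 725→9, 664→8, 859→10, 617→7, 300→1, 318→2, 412→3
Rank sum = 9 + 8 + 10 + 7 + 1 + 2 + 3 = 40

40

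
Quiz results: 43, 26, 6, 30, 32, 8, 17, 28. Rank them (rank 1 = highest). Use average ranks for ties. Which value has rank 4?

28

Sorted (descending): 43, 32, 30, 28, 26, 17, 8, 6
No ties — each value takes its position as its rank.
Rank 4 → value 28.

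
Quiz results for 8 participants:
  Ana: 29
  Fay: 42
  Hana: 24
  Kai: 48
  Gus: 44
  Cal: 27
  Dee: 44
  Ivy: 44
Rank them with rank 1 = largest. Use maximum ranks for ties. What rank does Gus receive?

4

Sorted (descending): 48, 44, 44, 44, 42, 29, 27, 24
The 3 values of 44 occupy positions 2–4 → each gets rank 4.
Gus has value 44 → rank 4.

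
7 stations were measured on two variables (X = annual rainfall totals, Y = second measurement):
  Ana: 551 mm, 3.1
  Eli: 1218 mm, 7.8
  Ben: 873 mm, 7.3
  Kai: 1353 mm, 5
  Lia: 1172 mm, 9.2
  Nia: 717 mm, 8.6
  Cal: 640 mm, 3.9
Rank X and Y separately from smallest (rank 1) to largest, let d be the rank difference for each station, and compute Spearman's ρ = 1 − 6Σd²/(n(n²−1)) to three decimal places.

Ranks of variable 1: 1, 6, 4, 7, 5, 3, 2
Ranks of variable 2: 1, 5, 4, 3, 7, 6, 2
d = r₁ − r₂: 0, 1, 0, 4, -2, -3, 0
d²: 0, 1, 0, 16, 4, 9, 0; Σd² = 30
ρ = 1 − 6·30/(7·48) = 1 − 180/336 = 0.464

0.464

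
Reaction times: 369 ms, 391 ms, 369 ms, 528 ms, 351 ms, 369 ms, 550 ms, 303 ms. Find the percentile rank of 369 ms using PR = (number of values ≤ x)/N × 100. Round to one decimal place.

N = 8.
Strictly below 369: 2. Equal to 369: 3.
PR = 5/8 × 100 = 62.5

62.5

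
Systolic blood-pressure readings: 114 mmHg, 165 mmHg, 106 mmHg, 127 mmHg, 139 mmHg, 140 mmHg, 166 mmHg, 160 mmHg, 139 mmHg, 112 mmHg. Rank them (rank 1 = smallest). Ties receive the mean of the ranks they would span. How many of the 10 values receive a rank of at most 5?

Sorted (ascending): 106, 112, 114, 127, 139, 139, 140, 160, 165, 166
The 2 values of 139 occupy positions 5–6 → average rank (5+6)/2 = 5.5.
Ranks ≤ 5: {1, 2, 3, 4} → 4 values.

4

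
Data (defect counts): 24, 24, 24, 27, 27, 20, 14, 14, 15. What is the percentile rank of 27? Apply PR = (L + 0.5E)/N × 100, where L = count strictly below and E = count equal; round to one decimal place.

88.9

N = 9.
Strictly below 27: 7. Equal to 27: 2.
PR = (7 + 0.5·2)/9 × 100 = 88.9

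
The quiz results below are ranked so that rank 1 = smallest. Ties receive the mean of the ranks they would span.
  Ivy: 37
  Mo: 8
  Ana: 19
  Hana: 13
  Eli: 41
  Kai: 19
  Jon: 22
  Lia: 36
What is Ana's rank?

3.5

Sorted (ascending): 8, 13, 19, 19, 22, 36, 37, 41
The 2 values of 19 occupy positions 3–4 → average rank (3+4)/2 = 3.5.
Ana has value 19 → rank 3.5.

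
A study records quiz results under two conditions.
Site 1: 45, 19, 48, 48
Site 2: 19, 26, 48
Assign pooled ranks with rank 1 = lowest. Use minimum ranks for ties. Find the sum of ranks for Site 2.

9

Sorted (ascending): 19, 19, 26, 45, 48, 48, 48
The 2 values of 19 occupy positions 1–2 → each gets rank 1.
The 3 values of 48 occupy positions 5–7 → each gets rank 5.
Site 2 values → pooled ranks: 19→1, 26→3, 48→5
Rank sum = 1 + 3 + 5 = 9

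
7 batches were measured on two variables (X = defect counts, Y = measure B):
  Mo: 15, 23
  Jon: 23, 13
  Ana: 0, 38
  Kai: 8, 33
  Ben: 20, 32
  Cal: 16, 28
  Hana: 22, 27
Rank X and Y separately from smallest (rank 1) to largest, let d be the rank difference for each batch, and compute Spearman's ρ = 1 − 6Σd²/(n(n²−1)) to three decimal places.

-0.750

Ranks of variable 1: 3, 7, 1, 2, 5, 4, 6
Ranks of variable 2: 2, 1, 7, 6, 5, 4, 3
d = r₁ − r₂: 1, 6, -6, -4, 0, 0, 3
d²: 1, 36, 36, 16, 0, 0, 9; Σd² = 98
ρ = 1 − 6·98/(7·48) = 1 − 588/336 = -0.750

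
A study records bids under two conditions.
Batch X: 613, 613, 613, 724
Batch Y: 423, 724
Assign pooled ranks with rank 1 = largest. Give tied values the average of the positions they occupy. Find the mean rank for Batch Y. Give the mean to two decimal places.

Sorted (descending): 724, 724, 613, 613, 613, 423
The 2 values of 724 occupy positions 1–2 → average rank (1+2)/2 = 1.5.
The 3 values of 613 occupy positions 3–5 → average rank 4.
Batch Y values → pooled ranks: 423→6, 724→1.5
Mean rank = (6 + 1.5) / 2 = 3.75

3.75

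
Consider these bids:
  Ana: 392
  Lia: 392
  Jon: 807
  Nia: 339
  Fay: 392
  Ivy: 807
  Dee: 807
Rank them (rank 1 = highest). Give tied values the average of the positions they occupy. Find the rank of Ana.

Sorted (descending): 807, 807, 807, 392, 392, 392, 339
The 3 values of 807 occupy positions 1–3 → average rank 2.
The 3 values of 392 occupy positions 4–6 → average rank 5.
Ana has value 392 → rank 5.

5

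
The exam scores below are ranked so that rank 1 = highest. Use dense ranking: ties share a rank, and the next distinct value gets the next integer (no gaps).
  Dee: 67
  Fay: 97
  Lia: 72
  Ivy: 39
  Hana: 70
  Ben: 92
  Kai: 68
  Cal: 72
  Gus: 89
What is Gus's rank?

3

Sorted (descending): 97, 92, 89, 72, 72, 70, 68, 67, 39
The 2 values of 72 share dense rank 4.
Remaining distinct values take the next consecutive integers.
Gus has value 89 → rank 3.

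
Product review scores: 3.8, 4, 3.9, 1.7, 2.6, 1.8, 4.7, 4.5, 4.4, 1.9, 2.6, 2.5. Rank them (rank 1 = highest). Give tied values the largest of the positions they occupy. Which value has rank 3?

Sorted (descending): 4.7, 4.5, 4.4, 4, 3.9, 3.8, 2.6, 2.6, 2.5, 1.9, 1.8, 1.7
The 2 values of 2.6 occupy positions 7–8 → each gets rank 8.
Rank 3 → value 4.4.

4.4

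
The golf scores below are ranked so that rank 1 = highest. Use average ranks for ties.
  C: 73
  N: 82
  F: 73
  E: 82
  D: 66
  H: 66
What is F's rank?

Sorted (descending): 82, 82, 73, 73, 66, 66
The 2 values of 82 occupy positions 1–2 → average rank (1+2)/2 = 1.5.
The 2 values of 73 occupy positions 3–4 → average rank (3+4)/2 = 3.5.
The 2 values of 66 occupy positions 5–6 → average rank (5+6)/2 = 5.5.
F has value 73 → rank 3.5.

3.5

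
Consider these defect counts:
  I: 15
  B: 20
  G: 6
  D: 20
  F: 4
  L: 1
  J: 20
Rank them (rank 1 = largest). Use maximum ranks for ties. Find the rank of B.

Sorted (descending): 20, 20, 20, 15, 6, 4, 1
The 3 values of 20 occupy positions 1–3 → each gets rank 3.
B has value 20 → rank 3.

3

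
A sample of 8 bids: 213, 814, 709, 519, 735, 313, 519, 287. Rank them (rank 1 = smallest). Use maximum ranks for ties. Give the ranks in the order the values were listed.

Sorted (ascending): 213, 287, 313, 519, 519, 709, 735, 814
The 2 values of 519 occupy positions 4–5 → each gets rank 5.

1, 8, 6, 5, 7, 3, 5, 2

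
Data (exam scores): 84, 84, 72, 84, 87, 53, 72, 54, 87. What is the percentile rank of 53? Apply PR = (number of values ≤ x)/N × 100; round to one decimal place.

11.1

N = 9.
Strictly below 53: 0. Equal to 53: 1.
PR = 1/9 × 100 = 11.1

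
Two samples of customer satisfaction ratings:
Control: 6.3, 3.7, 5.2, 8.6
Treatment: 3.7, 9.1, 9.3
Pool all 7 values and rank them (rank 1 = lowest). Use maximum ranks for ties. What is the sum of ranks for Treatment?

Sorted (ascending): 3.7, 3.7, 5.2, 6.3, 8.6, 9.1, 9.3
The 2 values of 3.7 occupy positions 1–2 → each gets rank 2.
Treatment values → pooled ranks: 3.7→2, 9.1→6, 9.3→7
Rank sum = 2 + 6 + 7 = 15

15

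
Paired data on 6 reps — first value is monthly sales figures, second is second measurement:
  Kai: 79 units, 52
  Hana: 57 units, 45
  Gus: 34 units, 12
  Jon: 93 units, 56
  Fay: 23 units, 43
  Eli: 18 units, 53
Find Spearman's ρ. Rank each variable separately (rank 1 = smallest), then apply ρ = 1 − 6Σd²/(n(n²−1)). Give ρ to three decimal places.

Ranks of variable 1: 5, 4, 3, 6, 2, 1
Ranks of variable 2: 4, 3, 1, 6, 2, 5
d = r₁ − r₂: 1, 1, 2, 0, 0, -4
d²: 1, 1, 4, 0, 0, 16; Σd² = 22
ρ = 1 − 6·22/(6·35) = 1 − 132/210 = 0.371

0.371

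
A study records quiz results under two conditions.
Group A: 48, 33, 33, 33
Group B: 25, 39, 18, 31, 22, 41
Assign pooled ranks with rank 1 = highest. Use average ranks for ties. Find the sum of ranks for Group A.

16

Sorted (descending): 48, 41, 39, 33, 33, 33, 31, 25, 22, 18
The 3 values of 33 occupy positions 4–6 → average rank 5.
Group A values → pooled ranks: 48→1, 33→5, 33→5, 33→5
Rank sum = 1 + 5 + 5 + 5 = 16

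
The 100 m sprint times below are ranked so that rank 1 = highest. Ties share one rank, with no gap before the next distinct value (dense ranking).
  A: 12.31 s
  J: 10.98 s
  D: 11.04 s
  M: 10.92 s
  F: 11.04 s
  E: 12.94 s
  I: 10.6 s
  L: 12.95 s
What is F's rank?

Sorted (descending): 12.95, 12.94, 12.31, 11.04, 11.04, 10.98, 10.92, 10.6
The 2 values of 11.04 share dense rank 4.
Remaining distinct values take the next consecutive integers.
F has value 11.04 s → rank 4.

4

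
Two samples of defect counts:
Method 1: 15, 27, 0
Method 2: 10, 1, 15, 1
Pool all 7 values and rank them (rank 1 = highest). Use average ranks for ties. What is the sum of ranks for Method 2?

17.5

Sorted (descending): 27, 15, 15, 10, 1, 1, 0
The 2 values of 15 occupy positions 2–3 → average rank (2+3)/2 = 2.5.
The 2 values of 1 occupy positions 5–6 → average rank (5+6)/2 = 5.5.
Method 2 values → pooled ranks: 10→4, 1→5.5, 15→2.5, 1→5.5
Rank sum = 4 + 5.5 + 2.5 + 5.5 = 17.5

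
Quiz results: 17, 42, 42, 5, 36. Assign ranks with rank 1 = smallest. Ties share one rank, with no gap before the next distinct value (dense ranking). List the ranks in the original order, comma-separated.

Sorted (ascending): 5, 17, 36, 42, 42
The 2 values of 42 share dense rank 4.
Remaining distinct values take the next consecutive integers.

2, 4, 4, 1, 3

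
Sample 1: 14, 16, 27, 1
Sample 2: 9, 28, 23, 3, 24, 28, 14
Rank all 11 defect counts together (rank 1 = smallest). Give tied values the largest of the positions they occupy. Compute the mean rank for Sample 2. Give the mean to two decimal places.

Sorted (ascending): 1, 3, 9, 14, 14, 16, 23, 24, 27, 28, 28
The 2 values of 14 occupy positions 4–5 → each gets rank 5.
The 2 values of 28 occupy positions 10–11 → each gets rank 11.
Sample 2 values → pooled ranks: 9→3, 28→11, 23→7, 3→2, 24→8, 28→11, 14→5
Mean rank = (3 + 11 + 7 + 2 + 8 + 11 + 5) / 7 = 6.71

6.71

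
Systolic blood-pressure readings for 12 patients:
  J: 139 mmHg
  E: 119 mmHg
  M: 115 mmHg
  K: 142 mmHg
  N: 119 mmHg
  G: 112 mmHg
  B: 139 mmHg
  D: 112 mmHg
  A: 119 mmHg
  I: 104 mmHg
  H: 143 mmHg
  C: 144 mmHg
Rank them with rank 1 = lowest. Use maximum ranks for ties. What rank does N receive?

7

Sorted (ascending): 104, 112, 112, 115, 119, 119, 119, 139, 139, 142, 143, 144
The 2 values of 112 occupy positions 2–3 → each gets rank 3.
The 3 values of 119 occupy positions 5–7 → each gets rank 7.
The 2 values of 139 occupy positions 8–9 → each gets rank 9.
N has value 119 mmHg → rank 7.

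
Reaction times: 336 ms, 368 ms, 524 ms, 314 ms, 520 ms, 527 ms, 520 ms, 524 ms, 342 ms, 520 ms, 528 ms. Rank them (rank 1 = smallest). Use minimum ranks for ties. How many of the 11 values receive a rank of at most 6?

Sorted (ascending): 314, 336, 342, 368, 520, 520, 520, 524, 524, 527, 528
The 3 values of 520 occupy positions 5–7 → each gets rank 5.
The 2 values of 524 occupy positions 8–9 → each gets rank 8.
Ranks ≤ 6: {1, 2, 3, 4, 5, 5, 5} → 7 values.

7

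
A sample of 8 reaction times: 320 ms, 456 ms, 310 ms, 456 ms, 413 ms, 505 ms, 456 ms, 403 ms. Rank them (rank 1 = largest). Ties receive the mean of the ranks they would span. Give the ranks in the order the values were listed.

7, 3, 8, 3, 5, 1, 3, 6

Sorted (descending): 505, 456, 456, 456, 413, 403, 320, 310
The 3 values of 456 occupy positions 2–4 → average rank 3.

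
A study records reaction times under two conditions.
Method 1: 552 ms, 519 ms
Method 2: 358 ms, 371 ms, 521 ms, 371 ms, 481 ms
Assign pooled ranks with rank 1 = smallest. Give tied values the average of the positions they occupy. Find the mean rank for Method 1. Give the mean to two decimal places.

Sorted (ascending): 358, 371, 371, 481, 519, 521, 552
The 2 values of 371 occupy positions 2–3 → average rank (2+3)/2 = 2.5.
Method 1 values → pooled ranks: 552→7, 519→5
Mean rank = (7 + 5) / 2 = 6.00

6.00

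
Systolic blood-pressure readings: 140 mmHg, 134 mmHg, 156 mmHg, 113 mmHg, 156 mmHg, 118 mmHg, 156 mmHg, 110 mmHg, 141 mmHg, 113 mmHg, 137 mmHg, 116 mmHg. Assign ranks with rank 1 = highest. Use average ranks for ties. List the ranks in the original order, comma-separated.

5, 7, 2, 10.5, 2, 8, 2, 12, 4, 10.5, 6, 9

Sorted (descending): 156, 156, 156, 141, 140, 137, 134, 118, 116, 113, 113, 110
The 3 values of 156 occupy positions 1–3 → average rank 2.
The 2 values of 113 occupy positions 10–11 → average rank (10+11)/2 = 10.5.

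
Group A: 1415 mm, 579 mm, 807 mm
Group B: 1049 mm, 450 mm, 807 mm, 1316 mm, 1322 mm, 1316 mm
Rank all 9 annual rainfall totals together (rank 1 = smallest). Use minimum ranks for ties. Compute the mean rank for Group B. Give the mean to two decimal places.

Sorted (ascending): 450, 579, 807, 807, 1049, 1316, 1316, 1322, 1415
The 2 values of 807 occupy positions 3–4 → each gets rank 3.
The 2 values of 1316 occupy positions 6–7 → each gets rank 6.
Group B values → pooled ranks: 1049→5, 450→1, 807→3, 1316→6, 1322→8, 1316→6
Mean rank = (5 + 1 + 3 + 6 + 8 + 6) / 6 = 4.83

4.83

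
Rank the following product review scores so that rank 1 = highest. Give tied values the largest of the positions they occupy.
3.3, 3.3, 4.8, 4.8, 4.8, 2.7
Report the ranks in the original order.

Sorted (descending): 4.8, 4.8, 4.8, 3.3, 3.3, 2.7
The 3 values of 4.8 occupy positions 1–3 → each gets rank 3.
The 2 values of 3.3 occupy positions 4–5 → each gets rank 5.

5, 5, 3, 3, 3, 6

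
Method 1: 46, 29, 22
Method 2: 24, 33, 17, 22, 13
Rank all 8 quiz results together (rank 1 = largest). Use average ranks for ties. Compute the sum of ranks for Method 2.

Sorted (descending): 46, 33, 29, 24, 22, 22, 17, 13
The 2 values of 22 occupy positions 5–6 → average rank (5+6)/2 = 5.5.
Method 2 values → pooled ranks: 24→4, 33→2, 17→7, 22→5.5, 13→8
Rank sum = 4 + 2 + 7 + 5.5 + 8 = 26.5

26.5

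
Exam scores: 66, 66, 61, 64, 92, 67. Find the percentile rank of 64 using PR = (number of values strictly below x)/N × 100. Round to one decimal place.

16.7

N = 6.
Strictly below 64: 1. Equal to 64: 1.
PR = 1/6 × 100 = 16.7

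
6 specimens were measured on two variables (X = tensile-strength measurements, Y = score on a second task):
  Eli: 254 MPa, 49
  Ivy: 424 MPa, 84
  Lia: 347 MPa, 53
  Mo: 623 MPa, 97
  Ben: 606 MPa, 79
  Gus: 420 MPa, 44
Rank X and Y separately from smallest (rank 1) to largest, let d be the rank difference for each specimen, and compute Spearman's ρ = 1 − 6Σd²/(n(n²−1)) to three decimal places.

0.771

Ranks of variable 1: 1, 4, 2, 6, 5, 3
Ranks of variable 2: 2, 5, 3, 6, 4, 1
d = r₁ − r₂: -1, -1, -1, 0, 1, 2
d²: 1, 1, 1, 0, 1, 4; Σd² = 8
ρ = 1 − 6·8/(6·35) = 1 − 48/210 = 0.771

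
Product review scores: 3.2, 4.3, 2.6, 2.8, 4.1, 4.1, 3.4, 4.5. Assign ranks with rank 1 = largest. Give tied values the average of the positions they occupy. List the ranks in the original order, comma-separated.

Sorted (descending): 4.5, 4.3, 4.1, 4.1, 3.4, 3.2, 2.8, 2.6
The 2 values of 4.1 occupy positions 3–4 → average rank (3+4)/2 = 3.5.

6, 2, 8, 7, 3.5, 3.5, 5, 1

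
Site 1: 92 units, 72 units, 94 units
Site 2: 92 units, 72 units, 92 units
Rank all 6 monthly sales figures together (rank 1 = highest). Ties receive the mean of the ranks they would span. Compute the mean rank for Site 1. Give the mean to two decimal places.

3.17

Sorted (descending): 94, 92, 92, 92, 72, 72
The 3 values of 92 occupy positions 2–4 → average rank 3.
The 2 values of 72 occupy positions 5–6 → average rank (5+6)/2 = 5.5.
Site 1 values → pooled ranks: 92→3, 72→5.5, 94→1
Mean rank = (3 + 5.5 + 1) / 3 = 3.17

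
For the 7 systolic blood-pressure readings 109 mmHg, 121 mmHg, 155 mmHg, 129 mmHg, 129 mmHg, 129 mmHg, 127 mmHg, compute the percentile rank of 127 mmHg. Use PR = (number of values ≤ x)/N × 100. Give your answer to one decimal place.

42.9

N = 7.
Strictly below 127: 2. Equal to 127: 1.
PR = 3/7 × 100 = 42.9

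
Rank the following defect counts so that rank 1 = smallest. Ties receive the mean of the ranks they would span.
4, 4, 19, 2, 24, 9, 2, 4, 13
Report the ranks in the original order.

Sorted (ascending): 2, 2, 4, 4, 4, 9, 13, 19, 24
The 2 values of 2 occupy positions 1–2 → average rank (1+2)/2 = 1.5.
The 3 values of 4 occupy positions 3–5 → average rank 4.

4, 4, 8, 1.5, 9, 6, 1.5, 4, 7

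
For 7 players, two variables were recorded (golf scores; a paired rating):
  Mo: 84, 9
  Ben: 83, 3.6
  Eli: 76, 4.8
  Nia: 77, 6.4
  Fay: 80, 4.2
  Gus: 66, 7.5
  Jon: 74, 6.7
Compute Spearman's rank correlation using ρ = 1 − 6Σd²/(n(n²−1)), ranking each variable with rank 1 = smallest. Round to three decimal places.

-0.214

Ranks of variable 1: 7, 6, 3, 4, 5, 1, 2
Ranks of variable 2: 7, 1, 3, 4, 2, 6, 5
d = r₁ − r₂: 0, 5, 0, 0, 3, -5, -3
d²: 0, 25, 0, 0, 9, 25, 9; Σd² = 68
ρ = 1 − 6·68/(7·48) = 1 − 408/336 = -0.214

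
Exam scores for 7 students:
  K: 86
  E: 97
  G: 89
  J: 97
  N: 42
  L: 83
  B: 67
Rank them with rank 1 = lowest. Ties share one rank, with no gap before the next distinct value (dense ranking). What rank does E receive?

Sorted (ascending): 42, 67, 83, 86, 89, 97, 97
The 2 values of 97 share dense rank 6.
Remaining distinct values take the next consecutive integers.
E has value 97 → rank 6.

6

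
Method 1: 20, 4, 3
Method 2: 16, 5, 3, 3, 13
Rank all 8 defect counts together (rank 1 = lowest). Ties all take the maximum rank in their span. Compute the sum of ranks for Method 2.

Sorted (ascending): 3, 3, 3, 4, 5, 13, 16, 20
The 3 values of 3 occupy positions 1–3 → each gets rank 3.
Method 2 values → pooled ranks: 16→7, 5→5, 3→3, 3→3, 13→6
Rank sum = 7 + 5 + 3 + 3 + 6 = 24

24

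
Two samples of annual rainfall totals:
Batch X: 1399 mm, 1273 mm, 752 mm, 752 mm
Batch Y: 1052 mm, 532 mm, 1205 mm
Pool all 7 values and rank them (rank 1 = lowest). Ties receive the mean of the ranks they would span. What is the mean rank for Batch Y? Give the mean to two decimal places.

Sorted (ascending): 532, 752, 752, 1052, 1205, 1273, 1399
The 2 values of 752 occupy positions 2–3 → average rank (2+3)/2 = 2.5.
Batch Y values → pooled ranks: 1052→4, 532→1, 1205→5
Mean rank = (4 + 1 + 5) / 3 = 3.33

3.33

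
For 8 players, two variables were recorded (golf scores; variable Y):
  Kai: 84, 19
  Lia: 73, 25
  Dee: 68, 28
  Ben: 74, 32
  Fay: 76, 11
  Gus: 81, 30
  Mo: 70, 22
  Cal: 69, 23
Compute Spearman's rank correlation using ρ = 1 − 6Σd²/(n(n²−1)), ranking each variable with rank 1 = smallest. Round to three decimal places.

-0.190

Ranks of variable 1: 8, 4, 1, 5, 6, 7, 3, 2
Ranks of variable 2: 2, 5, 6, 8, 1, 7, 3, 4
d = r₁ − r₂: 6, -1, -5, -3, 5, 0, 0, -2
d²: 36, 1, 25, 9, 25, 0, 0, 4; Σd² = 100
ρ = 1 − 6·100/(8·63) = 1 − 600/504 = -0.190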